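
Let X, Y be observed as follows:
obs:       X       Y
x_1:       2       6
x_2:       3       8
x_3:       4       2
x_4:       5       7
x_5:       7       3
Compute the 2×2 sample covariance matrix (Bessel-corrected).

Step 1 — column means:
  mean(X) = (2 + 3 + 4 + 5 + 7) / 5 = 21/5 = 4.2
  mean(Y) = (6 + 8 + 2 + 7 + 3) / 5 = 26/5 = 5.2

Step 2 — sample covariance S[i,j] = (1/(n-1)) · Σ_k (x_{k,i} - mean_i) · (x_{k,j} - mean_j), with n-1 = 4.
  S[X,X] = ((-2.2)·(-2.2) + (-1.2)·(-1.2) + (-0.2)·(-0.2) + (0.8)·(0.8) + (2.8)·(2.8)) / 4 = 14.8/4 = 3.7
  S[X,Y] = ((-2.2)·(0.8) + (-1.2)·(2.8) + (-0.2)·(-3.2) + (0.8)·(1.8) + (2.8)·(-2.2)) / 4 = -9.2/4 = -2.3
  S[Y,Y] = ((0.8)·(0.8) + (2.8)·(2.8) + (-3.2)·(-3.2) + (1.8)·(1.8) + (-2.2)·(-2.2)) / 4 = 26.8/4 = 6.7

S is symmetric (S[j,i] = S[i,j]). Assembling:

S = [[3.7, -2.3],
 [-2.3, 6.7]]


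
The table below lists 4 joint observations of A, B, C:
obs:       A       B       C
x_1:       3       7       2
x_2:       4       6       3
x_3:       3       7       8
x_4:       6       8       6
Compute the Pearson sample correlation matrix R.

Step 1 — column means:
  mean(A) = (3 + 4 + 3 + 6) / 4 = 16/4 = 4
  mean(B) = (7 + 6 + 7 + 8) / 4 = 28/4 = 7
  mean(C) = (2 + 3 + 8 + 6) / 4 = 19/4 = 4.75

Step 2 — sample variances and covariances s[i,j] = (1/(n-1)) · Σ_k (x_{k,i} - mean_i) · (x_{k,j} - mean_j), with n-1 = 3:
  s[A,A] = ((-1)·(-1) + (0)·(0) + (-1)·(-1) + (2)·(2)) / 3 = 6/3 = 2
  s[A,B] = ((-1)·(0) + (0)·(-1) + (-1)·(0) + (2)·(1)) / 3 = 2/3 = 0.6667
  s[A,C] = ((-1)·(-2.75) + (0)·(-1.75) + (-1)·(3.25) + (2)·(1.25)) / 3 = 2/3 = 0.6667
  s[B,B] = ((0)·(0) + (-1)·(-1) + (0)·(0) + (1)·(1)) / 3 = 2/3 = 0.6667
  s[B,C] = ((0)·(-2.75) + (-1)·(-1.75) + (0)·(3.25) + (1)·(1.25)) / 3 = 3/3 = 1
  s[C,C] = ((-2.75)·(-2.75) + (-1.75)·(-1.75) + (3.25)·(3.25) + (1.25)·(1.25)) / 3 = 22.75/3 = 7.5833
  Sample standard deviations s_i = √(s[i,i]):
  s(A) = √(2) = 1.4142
  s(B) = √(0.6667) = 0.8165
  s(C) = √(7.5833) = 2.7538

Step 3 — r_{ij} = s_{ij} / (s_i · s_j):
  r[A,A] = 1 (diagonal).
  r[A,B] = 0.6667 / (1.4142 · 0.8165) = 0.6667 / 1.1547 = 0.5774
  r[A,C] = 0.6667 / (1.4142 · 2.7538) = 0.6667 / 3.8944 = 0.1712
  r[B,B] = 1 (diagonal).
  r[B,C] = 1 / (0.8165 · 2.7538) = 1 / 2.2485 = 0.4447
  r[C,C] = 1 (diagonal).

R is symmetric with unit diagonal. Assembling:

R = [[1, 0.5774, 0.1712],
 [0.5774, 1, 0.4447],
 [0.1712, 0.4447, 1]]


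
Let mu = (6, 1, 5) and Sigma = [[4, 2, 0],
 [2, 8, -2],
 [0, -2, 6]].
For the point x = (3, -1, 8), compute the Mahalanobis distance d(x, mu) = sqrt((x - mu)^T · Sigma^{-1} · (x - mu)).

Step 1 — centre the observation: (x - mu) = (-3, -2, 3).

Step 2 — invert Sigma (cofactor / det for 3×3, or solve directly):
  Sigma^{-1} = [[0.2895, -0.0789, -0.0263],
 [-0.0789, 0.1579, 0.0526],
 [-0.0263, 0.0526, 0.1842]].

Step 3 — form the quadratic (x - mu)^T · Sigma^{-1} · (x - mu):
  Sigma^{-1} · (x - mu) = (-0.7895, 0.0789, 0.5263).
  (x - mu)^T · [Sigma^{-1} · (x - mu)] = (-3)·(-0.7895) + (-2)·(0.0789) + (3)·(0.5263) = 3.7895.

Step 4 — take square root: d = √(3.7895) ≈ 1.9467.

d(x, mu) = √(3.7895) ≈ 1.9467


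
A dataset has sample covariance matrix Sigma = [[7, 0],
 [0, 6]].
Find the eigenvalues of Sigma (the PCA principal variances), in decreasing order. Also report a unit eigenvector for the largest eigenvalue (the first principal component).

Step 1 — characteristic polynomial of 2×2 Sigma:
  det(Sigma - λI) = λ² - trace · λ + det = 0.
  trace = 7 + 6 = 13, det = 7·6 - (0)² = 42.
Step 2 — discriminant:
  Δ = trace² - 4·det = 169 - 168 = 1.
Step 3 — eigenvalues:
  λ = (trace ± √Δ)/2 = (13 ± 1)/2,
  λ_1 = 7,  λ_2 = 6.

Step 4 — unit eigenvector for λ_1: Sigma is diagonal, so its eigenvectors are the coordinate axes. λ_1 = 7 is the diagonal entry on the first coordinate axis, hence
  v_1 = (1, 0) (||v_1|| = 1).

λ_1 = 7,  λ_2 = 6;  v_1 ≈ (1, 0)


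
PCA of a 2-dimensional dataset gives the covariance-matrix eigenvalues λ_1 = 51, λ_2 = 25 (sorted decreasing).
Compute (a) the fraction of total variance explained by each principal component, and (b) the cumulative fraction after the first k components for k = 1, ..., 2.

Step 1 — total variance = trace(Sigma) = Σ λ_i = 51 + 25 = 76.

Step 2 — fraction explained by component i = λ_i / Σ λ:
  PC1: 51/76 = 0.6711
  PC2: 25/76 = 0.3289

Step 3 — cumulative fraction after k components = (λ_1 + ... + λ_k) / Σ λ:
  k = 1: 51/76 = 0.6711
  k = 2: (51 + 25)/76 = 76/76 = 1

Summary (fraction, with percent):

explained: PC1 0.6711 (67.11%), PC2 0.3289 (32.89%);  cumulative: 0.6711, 1


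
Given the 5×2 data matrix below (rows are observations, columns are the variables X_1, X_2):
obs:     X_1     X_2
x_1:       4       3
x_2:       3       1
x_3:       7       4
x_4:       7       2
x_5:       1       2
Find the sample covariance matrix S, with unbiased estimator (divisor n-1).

Step 1 — column means:
  mean(X_1) = (4 + 3 + 7 + 7 + 1) / 5 = 22/5 = 4.4
  mean(X_2) = (3 + 1 + 4 + 2 + 2) / 5 = 12/5 = 2.4

Step 2 — sample covariance S[i,j] = (1/(n-1)) · Σ_k (x_{k,i} - mean_i) · (x_{k,j} - mean_j), with n-1 = 4.
  S[X_1,X_1] = ((-0.4)·(-0.4) + (-1.4)·(-1.4) + (2.6)·(2.6) + (2.6)·(2.6) + (-3.4)·(-3.4)) / 4 = 27.2/4 = 6.8
  S[X_1,X_2] = ((-0.4)·(0.6) + (-1.4)·(-1.4) + (2.6)·(1.6) + (2.6)·(-0.4) + (-3.4)·(-0.4)) / 4 = 6.2/4 = 1.55
  S[X_2,X_2] = ((0.6)·(0.6) + (-1.4)·(-1.4) + (1.6)·(1.6) + (-0.4)·(-0.4) + (-0.4)·(-0.4)) / 4 = 5.2/4 = 1.3

S is symmetric (S[j,i] = S[i,j]). Assembling:

S = [[6.8, 1.55],
 [1.55, 1.3]]


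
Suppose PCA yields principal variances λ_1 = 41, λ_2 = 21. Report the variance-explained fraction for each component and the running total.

Step 1 — total variance = trace(Sigma) = Σ λ_i = 41 + 21 = 62.

Step 2 — fraction explained by component i = λ_i / Σ λ:
  PC1: 41/62 = 0.6613
  PC2: 21/62 = 0.3387

Step 3 — cumulative fraction after k components = (λ_1 + ... + λ_k) / Σ λ:
  k = 1: 41/62 = 0.6613
  k = 2: (41 + 21)/62 = 62/62 = 1

Summary (fraction, with percent):

explained: PC1 0.6613 (66.13%), PC2 0.3387 (33.87%);  cumulative: 0.6613, 1


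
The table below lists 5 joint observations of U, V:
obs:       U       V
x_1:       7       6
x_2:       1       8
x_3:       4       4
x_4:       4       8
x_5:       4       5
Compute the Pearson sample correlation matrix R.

Step 1 — column means:
  mean(U) = (7 + 1 + 4 + 4 + 4) / 5 = 20/5 = 4
  mean(V) = (6 + 8 + 4 + 8 + 5) / 5 = 31/5 = 6.2

Step 2 — sample variances and covariances s[i,j] = (1/(n-1)) · Σ_k (x_{k,i} - mean_i) · (x_{k,j} - mean_j), with n-1 = 4:
  s[U,U] = ((3)·(3) + (-3)·(-3) + (0)·(0) + (0)·(0) + (0)·(0)) / 4 = 18/4 = 4.5
  s[U,V] = ((3)·(-0.2) + (-3)·(1.8) + (0)·(-2.2) + (0)·(1.8) + (0)·(-1.2)) / 4 = -6/4 = -1.5
  s[V,V] = ((-0.2)·(-0.2) + (1.8)·(1.8) + (-2.2)·(-2.2) + (1.8)·(1.8) + (-1.2)·(-1.2)) / 4 = 12.8/4 = 3.2
  Sample standard deviations s_i = √(s[i,i]):
  s(U) = √(4.5) = 2.1213
  s(V) = √(3.2) = 1.7889

Step 3 — r_{ij} = s_{ij} / (s_i · s_j):
  r[U,U] = 1 (diagonal).
  r[U,V] = -1.5 / (2.1213 · 1.7889) = -1.5 / 3.7947 = -0.3953
  r[V,V] = 1 (diagonal).

R is symmetric with unit diagonal. Assembling:

R = [[1, -0.3953],
 [-0.3953, 1]]


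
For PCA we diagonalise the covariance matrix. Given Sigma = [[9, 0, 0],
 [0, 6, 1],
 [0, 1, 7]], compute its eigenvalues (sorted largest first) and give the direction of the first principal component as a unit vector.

Step 1 — characteristic polynomial p(λ) = det(λI - Sigma) = λ³ - tr·λ² + c_1·λ - det, where tr = trace, c_1 = sum of the principal 2×2 minors, det = det(Sigma):
  tr = 9 + 6 + 7 = 22,
  c_1 = (9·6 - (0)²) + (9·7 - (0)²) + (6·7 - (1)²) = 54 + 63 + 41 = 158,
  det = 9·(6·7 - (1)²) - (0)·((0)·7 - (1)·(0)) + (0)·((0)·(1) - 6·(0)) = 9·(41) - (0)·(0) + (0)·(0) = 369.
  So p(λ) = λ³ - 22λ² + 158λ - 369.
Step 2 — look for an integer root (rational root theorem: any rational root is an integer divisor of 369). Testing λ = 9:
  p(9) = 729 - 1782 + 1422 - 369 = 0  ✓
  Dividing out (λ - 9): p(λ) = (λ - 9)(λ² - 13λ + 41).
Step 3 — remaining eigenvalues from the quadratic λ² - 13λ + 41 = 0:
  Δ = 13² - 4·41 = 169 - 164 = 5,  λ = (13 ± √5)/2 = (13 ± 2.2361)/2 ≈ 7.618 or 5.382.
  Sorted: λ_1 = 9,  λ_2 = 7.618,  λ_3 = 5.382  (check: sum = 22 = tr ✓).

Step 4 — unit eigenvector for λ_1 = 9: v spans the null space of (Sigma - λ_1 I), whose rows are
  r_1 = (0, 0, 0),  r_2 = (0, -3, 1),  r_3 = (0, 1, -2).
  v is orthogonal to every row, so take v ∝ r_2 × r_3 = ((-3)·(-2) - (1)·(1), (1)·(0) - (0)·(-2), (0)·(1) - (-3)·(0)) = (5, 0, 0).
  Rescale (divide by 5): u = (1, 0, 0).
  ||u|| = √((1)² + (0)² + (0)²) = √(1) = 1,  v_1 = u/||u|| ≈ (1, 0, 0) (||v_1|| = 1).

λ_1 = 9,  λ_2 = 7.618,  λ_3 = 5.382;  v_1 ≈ (1, 0, 0)


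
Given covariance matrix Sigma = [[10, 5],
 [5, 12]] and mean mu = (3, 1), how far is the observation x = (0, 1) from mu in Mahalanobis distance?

Step 1 — centre the observation: (x - mu) = (-3, 0).

Step 2 — invert Sigma. det(Sigma) = 10·12 - (5)² = 95.
  Sigma^{-1} = (1/det) · [[d, -b], [-b, a]] = [[0.1263, -0.0526],
 [-0.0526, 0.1053]].

Step 3 — form the quadratic (x - mu)^T · Sigma^{-1} · (x - mu):
  Sigma^{-1} · (x - mu) = (-0.3789, 0.1579).
  (x - mu)^T · [Sigma^{-1} · (x - mu)] = (-3)·(-0.3789) + (0)·(0.1579) = 1.1368.

Step 4 — take square root: d = √(1.1368) ≈ 1.0662.

d(x, mu) = √(1.1368) ≈ 1.0662


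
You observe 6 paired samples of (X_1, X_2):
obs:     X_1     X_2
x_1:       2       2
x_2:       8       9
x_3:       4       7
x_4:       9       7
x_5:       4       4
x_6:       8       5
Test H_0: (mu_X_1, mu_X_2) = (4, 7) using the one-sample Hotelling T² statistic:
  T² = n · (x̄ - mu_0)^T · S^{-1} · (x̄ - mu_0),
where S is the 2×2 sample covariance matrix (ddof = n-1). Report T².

Step 1 — sample mean vector:
  mean(X_1) = (2 + 8 + 4 + 9 + 4 + 8) / 6 = 35/6 = 5.8333
  mean(X_2) = (2 + 9 + 7 + 7 + 4 + 5) / 6 = 34/6 = 5.6667
  x̄ = (5.8333, 5.6667),  deviation x̄ - mu_0 = (5.8333, 5.6667) - (4, 7) = (1.8333, -1.3333).

Step 2 — sample covariance matrix, S[i,j] = (1/(n-1)) · Σ_k (x_{k,i} - mean_i) · (x_{k,j} - mean_j), divisor n-1 = 5:
  S[X_1,X_1] = ((-3.8333)·(-3.8333) + (2.1667)·(2.1667) + (-1.8333)·(-1.8333) + (3.1667)·(3.1667) + (-1.8333)·(-1.8333) + (2.1667)·(2.1667)) / 5 = 40.8333/5 = 8.1667
  S[X_1,X_2] = ((-3.8333)·(-3.6667) + (2.1667)·(3.3333) + (-1.8333)·(1.3333) + (3.1667)·(1.3333) + (-1.8333)·(-1.6667) + (2.1667)·(-0.6667)) / 5 = 24.6667/5 = 4.9333
  S[X_2,X_2] = ((-3.6667)·(-3.6667) + (3.3333)·(3.3333) + (1.3333)·(1.3333) + (1.3333)·(1.3333) + (-1.6667)·(-1.6667) + (-0.6667)·(-0.6667)) / 5 = 31.3333/5 = 6.2667
  S = [[8.1667, 4.9333],
 [4.9333, 6.2667]].

Step 3 — invert S. det(S) = 8.1667·6.2667 - (4.9333)² = 26.84.
  S^{-1} = (1/det) · [[d, -b], [-b, a]] = [[0.2335, -0.1838],
 [-0.1838, 0.3043]].

Step 4 — quadratic form (x̄ - mu_0)^T · S^{-1} · (x̄ - mu_0):
  S^{-1} · (x̄ - mu_0) = (0.6731, -0.7427),
  (x̄ - mu_0)^T · [...] = (1.8333)·(0.6731) + (-1.3333)·(-0.7427) = 2.2243.

Step 5 — scale by n: T² = 6 · 2.2243 = 13.3458.

T² ≈ 13.3458


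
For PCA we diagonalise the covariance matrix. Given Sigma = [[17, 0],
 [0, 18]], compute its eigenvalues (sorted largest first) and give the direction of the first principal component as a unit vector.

Step 1 — characteristic polynomial of 2×2 Sigma:
  det(Sigma - λI) = λ² - trace · λ + det = 0.
  trace = 17 + 18 = 35, det = 17·18 - (0)² = 306.
Step 2 — discriminant:
  Δ = trace² - 4·det = 1225 - 1224 = 1.
Step 3 — eigenvalues:
  λ = (trace ± √Δ)/2 = (35 ± 1)/2,
  λ_1 = 18,  λ_2 = 17.

Step 4 — unit eigenvector for λ_1: Sigma is diagonal, so its eigenvectors are the coordinate axes. λ_1 = 18 is the diagonal entry on the second coordinate axis, hence
  v_1 = (0, 1) (||v_1|| = 1).

λ_1 = 18,  λ_2 = 17;  v_1 ≈ (0, 1)


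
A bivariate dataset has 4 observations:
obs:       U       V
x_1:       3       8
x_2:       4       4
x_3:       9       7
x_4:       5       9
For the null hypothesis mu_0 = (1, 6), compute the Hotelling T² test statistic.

Step 1 — sample mean vector:
  mean(U) = (3 + 4 + 9 + 5) / 4 = 21/4 = 5.25
  mean(V) = (8 + 4 + 7 + 9) / 4 = 28/4 = 7
  x̄ = (5.25, 7),  deviation x̄ - mu_0 = (5.25, 7) - (1, 6) = (4.25, 1).

Step 2 — sample covariance matrix, S[i,j] = (1/(n-1)) · Σ_k (x_{k,i} - mean_i) · (x_{k,j} - mean_j), divisor n-1 = 3:
  S[U,U] = ((-2.25)·(-2.25) + (-1.25)·(-1.25) + (3.75)·(3.75) + (-0.25)·(-0.25)) / 3 = 20.75/3 = 6.9167
  S[U,V] = ((-2.25)·(1) + (-1.25)·(-3) + (3.75)·(0) + (-0.25)·(2)) / 3 = 1/3 = 0.3333
  S[V,V] = ((1)·(1) + (-3)·(-3) + (0)·(0) + (2)·(2)) / 3 = 14/3 = 4.6667
  S = [[6.9167, 0.3333],
 [0.3333, 4.6667]].

Step 3 — invert S. det(S) = 6.9167·4.6667 - (0.3333)² = 32.1667.
  S^{-1} = (1/det) · [[d, -b], [-b, a]] = [[0.1451, -0.0104],
 [-0.0104, 0.215]].

Step 4 — quadratic form (x̄ - mu_0)^T · S^{-1} · (x̄ - mu_0):
  S^{-1} · (x̄ - mu_0) = (0.6062, 0.171),
  (x̄ - mu_0)^T · [...] = (4.25)·(0.6062) + (1)·(0.171) = 2.7474.

Step 5 — scale by n: T² = 4 · 2.7474 = 10.9896.

T² ≈ 10.9896


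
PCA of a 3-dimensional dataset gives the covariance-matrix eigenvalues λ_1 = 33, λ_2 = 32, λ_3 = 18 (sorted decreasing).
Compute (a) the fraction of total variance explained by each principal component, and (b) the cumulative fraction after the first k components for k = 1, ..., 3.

Step 1 — total variance = trace(Sigma) = Σ λ_i = 33 + 32 + 18 = 83.

Step 2 — fraction explained by component i = λ_i / Σ λ:
  PC1: 33/83 = 0.3976
  PC2: 32/83 = 0.3855
  PC3: 18/83 = 0.2169

Step 3 — cumulative fraction after k components = (λ_1 + ... + λ_k) / Σ λ:
  k = 1: 33/83 = 0.3976
  k = 2: (33 + 32)/83 = 65/83 = 0.7831
  k = 3: (33 + 32 + 18)/83 = 83/83 = 1

Summary (fraction, with percent):

explained: PC1 0.3976 (39.76%), PC2 0.3855 (38.55%), PC3 0.2169 (21.69%);  cumulative: 0.3976, 0.7831, 1


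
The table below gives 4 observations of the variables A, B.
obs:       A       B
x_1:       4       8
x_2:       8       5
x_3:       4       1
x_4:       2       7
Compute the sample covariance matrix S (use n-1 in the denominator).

Step 1 — column means:
  mean(A) = (4 + 8 + 4 + 2) / 4 = 18/4 = 4.5
  mean(B) = (8 + 5 + 1 + 7) / 4 = 21/4 = 5.25

Step 2 — sample covariance S[i,j] = (1/(n-1)) · Σ_k (x_{k,i} - mean_i) · (x_{k,j} - mean_j), with n-1 = 3.
  S[A,A] = ((-0.5)·(-0.5) + (3.5)·(3.5) + (-0.5)·(-0.5) + (-2.5)·(-2.5)) / 3 = 19/3 = 6.3333
  S[A,B] = ((-0.5)·(2.75) + (3.5)·(-0.25) + (-0.5)·(-4.25) + (-2.5)·(1.75)) / 3 = -4.5/3 = -1.5
  S[B,B] = ((2.75)·(2.75) + (-0.25)·(-0.25) + (-4.25)·(-4.25) + (1.75)·(1.75)) / 3 = 28.75/3 = 9.5833

S is symmetric (S[j,i] = S[i,j]). Assembling:

S = [[6.3333, -1.5],
 [-1.5, 9.5833]]


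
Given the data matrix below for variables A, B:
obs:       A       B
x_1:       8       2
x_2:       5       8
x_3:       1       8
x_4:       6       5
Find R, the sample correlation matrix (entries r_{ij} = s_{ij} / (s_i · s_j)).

Step 1 — column means:
  mean(A) = (8 + 5 + 1 + 6) / 4 = 20/4 = 5
  mean(B) = (2 + 8 + 8 + 5) / 4 = 23/4 = 5.75

Step 2 — sample variances and covariances s[i,j] = (1/(n-1)) · Σ_k (x_{k,i} - mean_i) · (x_{k,j} - mean_j), with n-1 = 3:
  s[A,A] = ((3)·(3) + (0)·(0) + (-4)·(-4) + (1)·(1)) / 3 = 26/3 = 8.6667
  s[A,B] = ((3)·(-3.75) + (0)·(2.25) + (-4)·(2.25) + (1)·(-0.75)) / 3 = -21/3 = -7
  s[B,B] = ((-3.75)·(-3.75) + (2.25)·(2.25) + (2.25)·(2.25) + (-0.75)·(-0.75)) / 3 = 24.75/3 = 8.25
  Sample standard deviations s_i = √(s[i,i]):
  s(A) = √(8.6667) = 2.9439
  s(B) = √(8.25) = 2.8723

Step 3 — r_{ij} = s_{ij} / (s_i · s_j):
  r[A,A] = 1 (diagonal).
  r[A,B] = -7 / (2.9439 · 2.8723) = -7 / 8.4558 = -0.8278
  r[B,B] = 1 (diagonal).

R is symmetric with unit diagonal. Assembling:

R = [[1, -0.8278],
 [-0.8278, 1]]


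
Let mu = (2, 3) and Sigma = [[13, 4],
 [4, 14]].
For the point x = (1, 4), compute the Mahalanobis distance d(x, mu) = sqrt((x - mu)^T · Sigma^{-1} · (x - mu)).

Step 1 — centre the observation: (x - mu) = (-1, 1).

Step 2 — invert Sigma. det(Sigma) = 13·14 - (4)² = 166.
  Sigma^{-1} = (1/det) · [[d, -b], [-b, a]] = [[0.0843, -0.0241],
 [-0.0241, 0.0783]].

Step 3 — form the quadratic (x - mu)^T · Sigma^{-1} · (x - mu):
  Sigma^{-1} · (x - mu) = (-0.1084, 0.1024).
  (x - mu)^T · [Sigma^{-1} · (x - mu)] = (-1)·(-0.1084) + (1)·(0.1024) = 0.2108.

Step 4 — take square root: d = √(0.2108) ≈ 0.4592.

d(x, mu) = √(0.2108) ≈ 0.4592


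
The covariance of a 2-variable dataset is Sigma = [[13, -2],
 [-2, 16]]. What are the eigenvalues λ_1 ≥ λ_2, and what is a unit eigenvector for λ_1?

Step 1 — characteristic polynomial of 2×2 Sigma:
  det(Sigma - λI) = λ² - trace · λ + det = 0.
  trace = 13 + 16 = 29, det = 13·16 - (-2)² = 204.
Step 2 — discriminant:
  Δ = trace² - 4·det = 841 - 816 = 25.
Step 3 — eigenvalues:
  λ = (trace ± √Δ)/2 = (29 ± 5)/2,
  λ_1 = 17,  λ_2 = 12.

Step 4 — unit eigenvector for λ_1: solve (Sigma - λ_1 I)v = 0. First row:
  (13 - 17)·v_x + (-2)·v_y = 0, i.e. (-4)·v_x + (-2)·v_y = 0,
  so v ∝ (b, λ_1 - a) = (-2, 4); multiply by -1 so the first entry is positive: u = (2, -4).
  ||u|| = √((2)² + (-4)²) = √(20) ≈ 4.4721,
  v_1 = u/||u|| ≈ (0.4472, -0.8944) (||v_1|| = 1).

λ_1 = 17,  λ_2 = 12;  v_1 ≈ (0.4472, -0.8944)


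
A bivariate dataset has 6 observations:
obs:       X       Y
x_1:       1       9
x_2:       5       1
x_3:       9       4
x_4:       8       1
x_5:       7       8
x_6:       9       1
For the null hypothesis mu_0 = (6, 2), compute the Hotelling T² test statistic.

Step 1 — sample mean vector:
  mean(X) = (1 + 5 + 9 + 8 + 7 + 9) / 6 = 39/6 = 6.5
  mean(Y) = (9 + 1 + 4 + 1 + 8 + 1) / 6 = 24/6 = 4
  x̄ = (6.5, 4),  deviation x̄ - mu_0 = (6.5, 4) - (6, 2) = (0.5, 2).

Step 2 — sample covariance matrix, S[i,j] = (1/(n-1)) · Σ_k (x_{k,i} - mean_i) · (x_{k,j} - mean_j), divisor n-1 = 5:
  S[X,X] = ((-5.5)·(-5.5) + (-1.5)·(-1.5) + (2.5)·(2.5) + (1.5)·(1.5) + (0.5)·(0.5) + (2.5)·(2.5)) / 5 = 47.5/5 = 9.5
  S[X,Y] = ((-5.5)·(5) + (-1.5)·(-3) + (2.5)·(0) + (1.5)·(-3) + (0.5)·(4) + (2.5)·(-3)) / 5 = -33/5 = -6.6
  S[Y,Y] = ((5)·(5) + (-3)·(-3) + (0)·(0) + (-3)·(-3) + (4)·(4) + (-3)·(-3)) / 5 = 68/5 = 13.6
  S = [[9.5, -6.6],
 [-6.6, 13.6]].

Step 3 — invert S. det(S) = 9.5·13.6 - (-6.6)² = 85.64.
  S^{-1} = (1/det) · [[d, -b], [-b, a]] = [[0.1588, 0.0771],
 [0.0771, 0.1109]].

Step 4 — quadratic form (x̄ - mu_0)^T · S^{-1} · (x̄ - mu_0):
  S^{-1} · (x̄ - mu_0) = (0.2335, 0.2604),
  (x̄ - mu_0)^T · [...] = (0.5)·(0.2335) + (2)·(0.2604) = 0.6376.

Step 5 — scale by n: T² = 6 · 0.6376 = 3.8253.

T² ≈ 3.8253


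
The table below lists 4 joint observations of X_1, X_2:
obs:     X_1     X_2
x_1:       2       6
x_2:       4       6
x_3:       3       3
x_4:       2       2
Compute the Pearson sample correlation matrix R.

Step 1 — column means:
  mean(X_1) = (2 + 4 + 3 + 2) / 4 = 11/4 = 2.75
  mean(X_2) = (6 + 6 + 3 + 2) / 4 = 17/4 = 4.25

Step 2 — sample variances and covariances s[i,j] = (1/(n-1)) · Σ_k (x_{k,i} - mean_i) · (x_{k,j} - mean_j), with n-1 = 3:
  s[X_1,X_1] = ((-0.75)·(-0.75) + (1.25)·(1.25) + (0.25)·(0.25) + (-0.75)·(-0.75)) / 3 = 2.75/3 = 0.9167
  s[X_1,X_2] = ((-0.75)·(1.75) + (1.25)·(1.75) + (0.25)·(-1.25) + (-0.75)·(-2.25)) / 3 = 2.25/3 = 0.75
  s[X_2,X_2] = ((1.75)·(1.75) + (1.75)·(1.75) + (-1.25)·(-1.25) + (-2.25)·(-2.25)) / 3 = 12.75/3 = 4.25
  Sample standard deviations s_i = √(s[i,i]):
  s(X_1) = √(0.9167) = 0.9574
  s(X_2) = √(4.25) = 2.0616

Step 3 — r_{ij} = s_{ij} / (s_i · s_j):
  r[X_1,X_1] = 1 (diagonal).
  r[X_1,X_2] = 0.75 / (0.9574 · 2.0616) = 0.75 / 1.9738 = 0.38
  r[X_2,X_2] = 1 (diagonal).

R is symmetric with unit diagonal. Assembling:

R = [[1, 0.38],
 [0.38, 1]]


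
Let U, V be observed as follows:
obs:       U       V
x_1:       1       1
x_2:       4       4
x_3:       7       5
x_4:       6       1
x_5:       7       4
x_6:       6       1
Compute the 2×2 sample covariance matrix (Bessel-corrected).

Step 1 — column means:
  mean(U) = (1 + 4 + 7 + 6 + 7 + 6) / 6 = 31/6 = 5.1667
  mean(V) = (1 + 4 + 5 + 1 + 4 + 1) / 6 = 16/6 = 2.6667

Step 2 — sample covariance S[i,j] = (1/(n-1)) · Σ_k (x_{k,i} - mean_i) · (x_{k,j} - mean_j), with n-1 = 5.
  S[U,U] = ((-4.1667)·(-4.1667) + (-1.1667)·(-1.1667) + (1.8333)·(1.8333) + (0.8333)·(0.8333) + (1.8333)·(1.8333) + (0.8333)·(0.8333)) / 5 = 26.8333/5 = 5.3667
  S[U,V] = ((-4.1667)·(-1.6667) + (-1.1667)·(1.3333) + (1.8333)·(2.3333) + (0.8333)·(-1.6667) + (1.8333)·(1.3333) + (0.8333)·(-1.6667)) / 5 = 9.3333/5 = 1.8667
  S[V,V] = ((-1.6667)·(-1.6667) + (1.3333)·(1.3333) + (2.3333)·(2.3333) + (-1.6667)·(-1.6667) + (1.3333)·(1.3333) + (-1.6667)·(-1.6667)) / 5 = 17.3333/5 = 3.4667

S is symmetric (S[j,i] = S[i,j]). Assembling:

S = [[5.3667, 1.8667],
 [1.8667, 3.4667]]


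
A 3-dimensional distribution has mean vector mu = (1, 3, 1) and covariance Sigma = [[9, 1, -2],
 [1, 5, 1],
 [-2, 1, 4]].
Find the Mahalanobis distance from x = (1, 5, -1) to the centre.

Step 1 — centre the observation: (x - mu) = (0, 2, -2).

Step 2 — invert Sigma (cofactor / det for 3×3, or solve directly):
  Sigma^{-1} = [[0.1329, -0.042, 0.0769],
 [-0.042, 0.2238, -0.0769],
 [0.0769, -0.0769, 0.3077]].

Step 3 — form the quadratic (x - mu)^T · Sigma^{-1} · (x - mu):
  Sigma^{-1} · (x - mu) = (-0.2378, 0.6014, -0.7692).
  (x - mu)^T · [Sigma^{-1} · (x - mu)] = (0)·(-0.2378) + (2)·(0.6014) + (-2)·(-0.7692) = 2.7413.

Step 4 — take square root: d = √(2.7413) ≈ 1.6557.

d(x, mu) = √(2.7413) ≈ 1.6557


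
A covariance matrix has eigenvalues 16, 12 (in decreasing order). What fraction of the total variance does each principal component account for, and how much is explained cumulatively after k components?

Step 1 — total variance = trace(Sigma) = Σ λ_i = 16 + 12 = 28.

Step 2 — fraction explained by component i = λ_i / Σ λ:
  PC1: 16/28 = 0.5714
  PC2: 12/28 = 0.4286

Step 3 — cumulative fraction after k components = (λ_1 + ... + λ_k) / Σ λ:
  k = 1: 16/28 = 0.5714
  k = 2: (16 + 12)/28 = 28/28 = 1

Summary (fraction, with percent):

explained: PC1 0.5714 (57.14%), PC2 0.4286 (42.86%);  cumulative: 0.5714, 1


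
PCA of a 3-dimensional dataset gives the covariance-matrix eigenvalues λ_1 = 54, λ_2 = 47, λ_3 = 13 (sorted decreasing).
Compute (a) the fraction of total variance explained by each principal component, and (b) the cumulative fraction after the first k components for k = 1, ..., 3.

Step 1 — total variance = trace(Sigma) = Σ λ_i = 54 + 47 + 13 = 114.

Step 2 — fraction explained by component i = λ_i / Σ λ:
  PC1: 54/114 = 0.4737
  PC2: 47/114 = 0.4123
  PC3: 13/114 = 0.114

Step 3 — cumulative fraction after k components = (λ_1 + ... + λ_k) / Σ λ:
  k = 1: 54/114 = 0.4737
  k = 2: (54 + 47)/114 = 101/114 = 0.886
  k = 3: (54 + 47 + 13)/114 = 114/114 = 1

Summary (fraction, with percent):

explained: PC1 0.4737 (47.37%), PC2 0.4123 (41.23%), PC3 0.114 (11.4%);  cumulative: 0.4737, 0.886, 1


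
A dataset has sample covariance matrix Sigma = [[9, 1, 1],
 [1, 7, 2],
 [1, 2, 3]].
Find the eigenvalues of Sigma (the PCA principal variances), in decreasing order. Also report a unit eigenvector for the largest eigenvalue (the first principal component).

Step 1 — characteristic polynomial p(λ) = det(λI - Sigma) = λ³ - tr·λ² + c_1·λ - det, where tr = trace, c_1 = sum of the principal 2×2 minors, det = det(Sigma):
  tr = 9 + 7 + 3 = 19,
  c_1 = (9·7 - (1)²) + (9·3 - (1)²) + (7·3 - (2)²) = 62 + 26 + 17 = 105,
  det = 9·(7·3 - (2)²) - (1)·((1)·3 - (2)·(1)) + (1)·((1)·(2) - 7·(1)) = 9·(17) - (1)·(1) + (1)·(-5) = 147.
  So p(λ) = λ³ - 19λ² + 105λ - 147.
Step 2 — look for an integer root (rational root theorem: any rational root is an integer divisor of 147). Testing λ = 7:
  p(7) = 343 - 931 + 735 - 147 = 0  ✓
  Dividing out (λ - 7): p(λ) = (λ - 7)(λ² - 12λ + 21).
Step 3 — remaining eigenvalues from the quadratic λ² - 12λ + 21 = 0:
  Δ = 12² - 4·21 = 144 - 84 = 60,  λ = (12 ± √60)/2 = (12 ± 7.746)/2 ≈ 9.873 or 2.127.
  Sorted: λ_1 = 9.873,  λ_2 = 7,  λ_3 = 2.127  (check: sum = 19 = tr ✓).

Step 4 — unit eigenvector for λ_1 ≈ 9.873: v spans the null space of (Sigma - λ_1 I), whose rows are
  r_1 = (-0.873, 1, 1),  r_2 = (1, -2.873, 2),  r_3 = (1, 2, -6.873).
  v is orthogonal to every row, so take v ∝ r_1 × r_2 = ((1)·(2) - (1)·(-2.873), (1)·(1) - (-0.873)·(2), (-0.873)·(-2.873) - (1)·(1)) ≈ (4.873, 2.746, 1.5081).
  Let u = (4.873, 2.746, 1.5081).
  ||u|| = √((4.873)² + (2.746)² + (1.5081)²) = √(33.5606) ≈ 5.7931,  v_1 = u/||u|| ≈ (0.8412, 0.474, 0.2603) (||v_1|| = 1).

λ_1 = 9.873,  λ_2 = 7,  λ_3 = 2.127;  v_1 ≈ (0.8412, 0.474, 0.2603)


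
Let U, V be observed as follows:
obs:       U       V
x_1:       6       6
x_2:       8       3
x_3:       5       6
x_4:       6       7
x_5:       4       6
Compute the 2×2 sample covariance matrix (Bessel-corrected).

Step 1 — column means:
  mean(U) = (6 + 8 + 5 + 6 + 4) / 5 = 29/5 = 5.8
  mean(V) = (6 + 3 + 6 + 7 + 6) / 5 = 28/5 = 5.6

Step 2 — sample covariance S[i,j] = (1/(n-1)) · Σ_k (x_{k,i} - mean_i) · (x_{k,j} - mean_j), with n-1 = 4.
  S[U,U] = ((0.2)·(0.2) + (2.2)·(2.2) + (-0.8)·(-0.8) + (0.2)·(0.2) + (-1.8)·(-1.8)) / 4 = 8.8/4 = 2.2
  S[U,V] = ((0.2)·(0.4) + (2.2)·(-2.6) + (-0.8)·(0.4) + (0.2)·(1.4) + (-1.8)·(0.4)) / 4 = -6.4/4 = -1.6
  S[V,V] = ((0.4)·(0.4) + (-2.6)·(-2.6) + (0.4)·(0.4) + (1.4)·(1.4) + (0.4)·(0.4)) / 4 = 9.2/4 = 2.3

S is symmetric (S[j,i] = S[i,j]). Assembling:

S = [[2.2, -1.6],
 [-1.6, 2.3]]


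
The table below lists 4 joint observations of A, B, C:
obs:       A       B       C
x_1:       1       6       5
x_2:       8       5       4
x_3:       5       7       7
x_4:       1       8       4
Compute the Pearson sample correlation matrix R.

Step 1 — column means:
  mean(A) = (1 + 8 + 5 + 1) / 4 = 15/4 = 3.75
  mean(B) = (6 + 5 + 7 + 8) / 4 = 26/4 = 6.5
  mean(C) = (5 + 4 + 7 + 4) / 4 = 20/4 = 5

Step 2 — sample variances and covariances s[i,j] = (1/(n-1)) · Σ_k (x_{k,i} - mean_i) · (x_{k,j} - mean_j), with n-1 = 3:
  s[A,A] = ((-2.75)·(-2.75) + (4.25)·(4.25) + (1.25)·(1.25) + (-2.75)·(-2.75)) / 3 = 34.75/3 = 11.5833
  s[A,B] = ((-2.75)·(-0.5) + (4.25)·(-1.5) + (1.25)·(0.5) + (-2.75)·(1.5)) / 3 = -8.5/3 = -2.8333
  s[A,C] = ((-2.75)·(0) + (4.25)·(-1) + (1.25)·(2) + (-2.75)·(-1)) / 3 = 1/3 = 0.3333
  s[B,B] = ((-0.5)·(-0.5) + (-1.5)·(-1.5) + (0.5)·(0.5) + (1.5)·(1.5)) / 3 = 5/3 = 1.6667
  s[B,C] = ((-0.5)·(0) + (-1.5)·(-1) + (0.5)·(2) + (1.5)·(-1)) / 3 = 1/3 = 0.3333
  s[C,C] = ((0)·(0) + (-1)·(-1) + (2)·(2) + (-1)·(-1)) / 3 = 6/3 = 2
  Sample standard deviations s_i = √(s[i,i]):
  s(A) = √(11.5833) = 3.4034
  s(B) = √(1.6667) = 1.291
  s(C) = √(2) = 1.4142

Step 3 — r_{ij} = s_{ij} / (s_i · s_j):
  r[A,A] = 1 (diagonal).
  r[A,B] = -2.8333 / (3.4034 · 1.291) = -2.8333 / 4.3938 = -0.6448
  r[A,C] = 0.3333 / (3.4034 · 1.4142) = 0.3333 / 4.8132 = 0.0693
  r[B,B] = 1 (diagonal).
  r[B,C] = 0.3333 / (1.291 · 1.4142) = 0.3333 / 1.8257 = 0.1826
  r[C,C] = 1 (diagonal).

R is symmetric with unit diagonal. Assembling:

R = [[1, -0.6448, 0.0693],
 [-0.6448, 1, 0.1826],
 [0.0693, 0.1826, 1]]


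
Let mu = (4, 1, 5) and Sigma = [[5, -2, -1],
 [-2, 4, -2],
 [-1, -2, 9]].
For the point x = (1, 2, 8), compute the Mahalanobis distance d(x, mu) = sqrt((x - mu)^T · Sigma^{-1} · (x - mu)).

Step 1 — centre the observation: (x - mu) = (-3, 1, 3).

Step 2 — invert Sigma (cofactor / det for 3×3, or solve directly):
  Sigma^{-1} = [[0.2857, 0.1786, 0.0714],
 [0.1786, 0.3929, 0.1071],
 [0.0714, 0.1071, 0.1429]].

Step 3 — form the quadratic (x - mu)^T · Sigma^{-1} · (x - mu):
  Sigma^{-1} · (x - mu) = (-0.4643, 0.1786, 0.3214).
  (x - mu)^T · [Sigma^{-1} · (x - mu)] = (-3)·(-0.4643) + (1)·(0.1786) + (3)·(0.3214) = 2.5357.

Step 4 — take square root: d = √(2.5357) ≈ 1.5924.

d(x, mu) = √(2.5357) ≈ 1.5924


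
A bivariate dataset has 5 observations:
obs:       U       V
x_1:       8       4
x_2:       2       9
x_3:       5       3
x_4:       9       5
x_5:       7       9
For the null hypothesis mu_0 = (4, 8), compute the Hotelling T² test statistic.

Step 1 — sample mean vector:
  mean(U) = (8 + 2 + 5 + 9 + 7) / 5 = 31/5 = 6.2
  mean(V) = (4 + 9 + 3 + 5 + 9) / 5 = 30/5 = 6
  x̄ = (6.2, 6),  deviation x̄ - mu_0 = (6.2, 6) - (4, 8) = (2.2, -2).

Step 2 — sample covariance matrix, S[i,j] = (1/(n-1)) · Σ_k (x_{k,i} - mean_i) · (x_{k,j} - mean_j), divisor n-1 = 4:
  S[U,U] = ((1.8)·(1.8) + (-4.2)·(-4.2) + (-1.2)·(-1.2) + (2.8)·(2.8) + (0.8)·(0.8)) / 4 = 30.8/4 = 7.7
  S[U,V] = ((1.8)·(-2) + (-4.2)·(3) + (-1.2)·(-3) + (2.8)·(-1) + (0.8)·(3)) / 4 = -13/4 = -3.25
  S[V,V] = ((-2)·(-2) + (3)·(3) + (-3)·(-3) + (-1)·(-1) + (3)·(3)) / 4 = 32/4 = 8
  S = [[7.7, -3.25],
 [-3.25, 8]].

Step 3 — invert S. det(S) = 7.7·8 - (-3.25)² = 51.0375.
  S^{-1} = (1/det) · [[d, -b], [-b, a]] = [[0.1567, 0.0637],
 [0.0637, 0.1509]].

Step 4 — quadratic form (x̄ - mu_0)^T · S^{-1} · (x̄ - mu_0):
  S^{-1} · (x̄ - mu_0) = (0.2175, -0.1616),
  (x̄ - mu_0)^T · [...] = (2.2)·(0.2175) + (-2)·(-0.1616) = 0.8018.

Step 5 — scale by n: T² = 5 · 0.8018 = 4.0088.

T² ≈ 4.0088


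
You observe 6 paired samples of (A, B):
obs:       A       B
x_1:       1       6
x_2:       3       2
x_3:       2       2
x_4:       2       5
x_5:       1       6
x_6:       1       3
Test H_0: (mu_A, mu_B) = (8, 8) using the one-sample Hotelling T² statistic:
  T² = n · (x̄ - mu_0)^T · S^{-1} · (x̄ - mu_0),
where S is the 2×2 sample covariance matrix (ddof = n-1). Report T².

Step 1 — sample mean vector:
  mean(A) = (1 + 3 + 2 + 2 + 1 + 1) / 6 = 10/6 = 1.6667
  mean(B) = (6 + 2 + 2 + 5 + 6 + 3) / 6 = 24/6 = 4
  x̄ = (1.6667, 4),  deviation x̄ - mu_0 = (1.6667, 4) - (8, 8) = (-6.3333, -4).

Step 2 — sample covariance matrix, S[i,j] = (1/(n-1)) · Σ_k (x_{k,i} - mean_i) · (x_{k,j} - mean_j), divisor n-1 = 5:
  S[A,A] = ((-0.6667)·(-0.6667) + (1.3333)·(1.3333) + (0.3333)·(0.3333) + (0.3333)·(0.3333) + (-0.6667)·(-0.6667) + (-0.6667)·(-0.6667)) / 5 = 3.3333/5 = 0.6667
  S[A,B] = ((-0.6667)·(2) + (1.3333)·(-2) + (0.3333)·(-2) + (0.3333)·(1) + (-0.6667)·(2) + (-0.6667)·(-1)) / 5 = -5/5 = -1
  S[B,B] = ((2)·(2) + (-2)·(-2) + (-2)·(-2) + (1)·(1) + (2)·(2) + (-1)·(-1)) / 5 = 18/5 = 3.6
  S = [[0.6667, -1],
 [-1, 3.6]].

Step 3 — invert S. det(S) = 0.6667·3.6 - (-1)² = 1.4.
  S^{-1} = (1/det) · [[d, -b], [-b, a]] = [[2.5714, 0.7143],
 [0.7143, 0.4762]].

Step 4 — quadratic form (x̄ - mu_0)^T · S^{-1} · (x̄ - mu_0):
  S^{-1} · (x̄ - mu_0) = (-19.1429, -6.4286),
  (x̄ - mu_0)^T · [...] = (-6.3333)·(-19.1429) + (-4)·(-6.4286) = 146.9524.

Step 5 — scale by n: T² = 6 · 146.9524 = 881.7143.

T² ≈ 881.7143


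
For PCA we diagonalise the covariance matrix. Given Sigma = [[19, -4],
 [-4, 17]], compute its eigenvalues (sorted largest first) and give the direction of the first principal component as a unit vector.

Step 1 — characteristic polynomial of 2×2 Sigma:
  det(Sigma - λI) = λ² - trace · λ + det = 0.
  trace = 19 + 17 = 36, det = 19·17 - (-4)² = 307.
Step 2 — discriminant:
  Δ = trace² - 4·det = 1296 - 1228 = 68.
Step 3 — eigenvalues:
  λ = (trace ± √Δ)/2 = (36 ± 8.2462)/2,
  λ_1 = 22.1231,  λ_2 = 13.8769.

Step 4 — unit eigenvector for λ_1: solve (Sigma - λ_1 I)v = 0. First row:
  (19 - 22.1231)·v_x + (-4)·v_y = 0, i.e. (-3.1231)·v_x + (-4)·v_y = 0,
  so v ∝ (b, λ_1 - a) = (-4, 3.1231); multiply by -1 so the first entry is positive: u = (4, -3.1231).
  ||u|| = √((4)² + (-3.1231)²) = √(25.7538) ≈ 5.0748,
  v_1 = u/||u|| ≈ (0.7882, -0.6154) (||v_1|| = 1).

λ_1 = 22.1231,  λ_2 = 13.8769;  v_1 ≈ (0.7882, -0.6154)


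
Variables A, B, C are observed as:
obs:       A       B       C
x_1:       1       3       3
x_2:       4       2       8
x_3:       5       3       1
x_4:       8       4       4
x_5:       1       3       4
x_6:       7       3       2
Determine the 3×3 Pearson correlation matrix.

Step 1 — column means:
  mean(A) = (1 + 4 + 5 + 8 + 1 + 7) / 6 = 26/6 = 4.3333
  mean(B) = (3 + 2 + 3 + 4 + 3 + 3) / 6 = 18/6 = 3
  mean(C) = (3 + 8 + 1 + 4 + 4 + 2) / 6 = 22/6 = 3.6667

Step 2 — sample variances and covariances s[i,j] = (1/(n-1)) · Σ_k (x_{k,i} - mean_i) · (x_{k,j} - mean_j), with n-1 = 5:
  s[A,A] = ((-3.3333)·(-3.3333) + (-0.3333)·(-0.3333) + (0.6667)·(0.6667) + (3.6667)·(3.6667) + (-3.3333)·(-3.3333) + (2.6667)·(2.6667)) / 5 = 43.3333/5 = 8.6667
  s[A,B] = ((-3.3333)·(0) + (-0.3333)·(-1) + (0.6667)·(0) + (3.6667)·(1) + (-3.3333)·(0) + (2.6667)·(0)) / 5 = 4/5 = 0.8
  s[A,C] = ((-3.3333)·(-0.6667) + (-0.3333)·(4.3333) + (0.6667)·(-2.6667) + (3.6667)·(0.3333) + (-3.3333)·(0.3333) + (2.6667)·(-1.6667)) / 5 = -5.3333/5 = -1.0667
  s[B,B] = ((0)·(0) + (-1)·(-1) + (0)·(0) + (1)·(1) + (0)·(0) + (0)·(0)) / 5 = 2/5 = 0.4
  s[B,C] = ((0)·(-0.6667) + (-1)·(4.3333) + (0)·(-2.6667) + (1)·(0.3333) + (0)·(0.3333) + (0)·(-1.6667)) / 5 = -4/5 = -0.8
  s[C,C] = ((-0.6667)·(-0.6667) + (4.3333)·(4.3333) + (-2.6667)·(-2.6667) + (0.3333)·(0.3333) + (0.3333)·(0.3333) + (-1.6667)·(-1.6667)) / 5 = 29.3333/5 = 5.8667
  Sample standard deviations s_i = √(s[i,i]):
  s(A) = √(8.6667) = 2.9439
  s(B) = √(0.4) = 0.6325
  s(C) = √(5.8667) = 2.4221

Step 3 — r_{ij} = s_{ij} / (s_i · s_j):
  r[A,A] = 1 (diagonal).
  r[A,B] = 0.8 / (2.9439 · 0.6325) = 0.8 / 1.8619 = 0.4297
  r[A,C] = -1.0667 / (2.9439 · 2.4221) = -1.0667 / 7.1305 = -0.1496
  r[B,B] = 1 (diagonal).
  r[B,C] = -0.8 / (0.6325 · 2.4221) = -0.8 / 1.5319 = -0.5222
  r[C,C] = 1 (diagonal).

R is symmetric with unit diagonal. Assembling:

R = [[1, 0.4297, -0.1496],
 [0.4297, 1, -0.5222],
 [-0.1496, -0.5222, 1]]


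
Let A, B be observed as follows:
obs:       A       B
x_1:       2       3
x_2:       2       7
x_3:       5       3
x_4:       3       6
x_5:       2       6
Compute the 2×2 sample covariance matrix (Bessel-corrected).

Step 1 — column means:
  mean(A) = (2 + 2 + 5 + 3 + 2) / 5 = 14/5 = 2.8
  mean(B) = (3 + 7 + 3 + 6 + 6) / 5 = 25/5 = 5

Step 2 — sample covariance S[i,j] = (1/(n-1)) · Σ_k (x_{k,i} - mean_i) · (x_{k,j} - mean_j), with n-1 = 4.
  S[A,A] = ((-0.8)·(-0.8) + (-0.8)·(-0.8) + (2.2)·(2.2) + (0.2)·(0.2) + (-0.8)·(-0.8)) / 4 = 6.8/4 = 1.7
  S[A,B] = ((-0.8)·(-2) + (-0.8)·(2) + (2.2)·(-2) + (0.2)·(1) + (-0.8)·(1)) / 4 = -5/4 = -1.25
  S[B,B] = ((-2)·(-2) + (2)·(2) + (-2)·(-2) + (1)·(1) + (1)·(1)) / 4 = 14/4 = 3.5

S is symmetric (S[j,i] = S[i,j]). Assembling:

S = [[1.7, -1.25],
 [-1.25, 3.5]]


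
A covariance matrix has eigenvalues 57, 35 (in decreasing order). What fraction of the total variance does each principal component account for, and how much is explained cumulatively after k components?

Step 1 — total variance = trace(Sigma) = Σ λ_i = 57 + 35 = 92.

Step 2 — fraction explained by component i = λ_i / Σ λ:
  PC1: 57/92 = 0.6196
  PC2: 35/92 = 0.3804

Step 3 — cumulative fraction after k components = (λ_1 + ... + λ_k) / Σ λ:
  k = 1: 57/92 = 0.6196
  k = 2: (57 + 35)/92 = 92/92 = 1

Summary (fraction, with percent):

explained: PC1 0.6196 (61.96%), PC2 0.3804 (38.04%);  cumulative: 0.6196, 1


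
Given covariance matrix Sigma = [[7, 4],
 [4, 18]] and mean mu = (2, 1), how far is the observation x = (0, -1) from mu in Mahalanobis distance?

Step 1 — centre the observation: (x - mu) = (-2, -2).

Step 2 — invert Sigma. det(Sigma) = 7·18 - (4)² = 110.
  Sigma^{-1} = (1/det) · [[d, -b], [-b, a]] = [[0.1636, -0.0364],
 [-0.0364, 0.0636]].

Step 3 — form the quadratic (x - mu)^T · Sigma^{-1} · (x - mu):
  Sigma^{-1} · (x - mu) = (-0.2545, -0.0545).
  (x - mu)^T · [Sigma^{-1} · (x - mu)] = (-2)·(-0.2545) + (-2)·(-0.0545) = 0.6182.

Step 4 — take square root: d = √(0.6182) ≈ 0.7862.

d(x, mu) = √(0.6182) ≈ 0.7862


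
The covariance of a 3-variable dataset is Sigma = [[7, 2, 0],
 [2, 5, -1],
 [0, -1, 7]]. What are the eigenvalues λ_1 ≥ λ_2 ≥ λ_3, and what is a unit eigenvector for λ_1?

Step 1 — characteristic polynomial p(λ) = det(λI - Sigma) = λ³ - tr·λ² + c_1·λ - det, where tr = trace, c_1 = sum of the principal 2×2 minors, det = det(Sigma):
  tr = 7 + 5 + 7 = 19,
  c_1 = (7·5 - (2)²) + (7·7 - (0)²) + (5·7 - (-1)²) = 31 + 49 + 34 = 114,
  det = 7·(5·7 - (-1)²) - (2)·((2)·7 - (-1)·(0)) + (0)·((2)·(-1) - 5·(0)) = 7·(34) - (2)·(14) + (0)·(-2) = 210.
  So p(λ) = λ³ - 19λ² + 114λ - 210.
Step 2 — look for an integer root (rational root theorem: any rational root is an integer divisor of 210). Testing λ = 7:
  p(7) = 343 - 931 + 798 - 210 = 0  ✓
  Dividing out (λ - 7): p(λ) = (λ - 7)(λ² - 12λ + 30).
Step 3 — remaining eigenvalues from the quadratic λ² - 12λ + 30 = 0:
  Δ = 12² - 4·30 = 144 - 120 = 24,  λ = (12 ± √24)/2 = (12 ± 4.899)/2 ≈ 8.4495 or 3.5505.
  Sorted: λ_1 = 8.4495,  λ_2 = 7,  λ_3 = 3.5505  (check: sum = 19 = tr ✓).

Step 4 — unit eigenvector for λ_1 ≈ 8.4495: v spans the null space of (Sigma - λ_1 I), whose rows are
  r_1 = (-1.4495, 2, 0),  r_2 = (2, -3.4495, -1),  r_3 = (0, -1, -1.4495).
  v is orthogonal to every row, so take v ∝ r_1 × r_2 = ((2)·(-1) - (0)·(-3.4495), (0)·(2) - (-1.4495)·(-1), (-1.4495)·(-3.4495) - (2)·(2)) ≈ (-2, -1.4495, 1).
  Rescale (multiply by -1 so the first nonzero entry is positive): u = (2, 1.4495, -1).
  ||u|| = √((2)² + (1.4495)² + (-1)²) = √(7.101) ≈ 2.6648,  v_1 = u/||u|| ≈ (0.7505, 0.5439, -0.3753) (||v_1|| = 1).

λ_1 = 8.4495,  λ_2 = 7,  λ_3 = 3.5505;  v_1 ≈ (0.7505, 0.5439, -0.3753)


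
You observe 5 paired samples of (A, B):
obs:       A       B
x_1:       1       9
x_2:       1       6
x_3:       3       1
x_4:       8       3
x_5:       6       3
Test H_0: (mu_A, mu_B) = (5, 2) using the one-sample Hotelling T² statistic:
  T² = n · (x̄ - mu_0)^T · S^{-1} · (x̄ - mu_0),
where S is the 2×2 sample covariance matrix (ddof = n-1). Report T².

Step 1 — sample mean vector:
  mean(A) = (1 + 1 + 3 + 8 + 6) / 5 = 19/5 = 3.8
  mean(B) = (9 + 6 + 1 + 3 + 3) / 5 = 22/5 = 4.4
  x̄ = (3.8, 4.4),  deviation x̄ - mu_0 = (3.8, 4.4) - (5, 2) = (-1.2, 2.4).

Step 2 — sample covariance matrix, S[i,j] = (1/(n-1)) · Σ_k (x_{k,i} - mean_i) · (x_{k,j} - mean_j), divisor n-1 = 4:
  S[A,A] = ((-2.8)·(-2.8) + (-2.8)·(-2.8) + (-0.8)·(-0.8) + (4.2)·(4.2) + (2.2)·(2.2)) / 4 = 38.8/4 = 9.7
  S[A,B] = ((-2.8)·(4.6) + (-2.8)·(1.6) + (-0.8)·(-3.4) + (4.2)·(-1.4) + (2.2)·(-1.4)) / 4 = -23.6/4 = -5.9
  S[B,B] = ((4.6)·(4.6) + (1.6)·(1.6) + (-3.4)·(-3.4) + (-1.4)·(-1.4) + (-1.4)·(-1.4)) / 4 = 39.2/4 = 9.8
  S = [[9.7, -5.9],
 [-5.9, 9.8]].

Step 3 — invert S. det(S) = 9.7·9.8 - (-5.9)² = 60.25.
  S^{-1} = (1/det) · [[d, -b], [-b, a]] = [[0.1627, 0.0979],
 [0.0979, 0.161]].

Step 4 — quadratic form (x̄ - mu_0)^T · S^{-1} · (x̄ - mu_0):
  S^{-1} · (x̄ - mu_0) = (0.0398, 0.2689),
  (x̄ - mu_0)^T · [...] = (-1.2)·(0.0398) + (2.4)·(0.2689) = 0.5975.

Step 5 — scale by n: T² = 5 · 0.5975 = 2.9876.

T² ≈ 2.9876


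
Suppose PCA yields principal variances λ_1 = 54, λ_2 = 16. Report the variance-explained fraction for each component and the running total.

Step 1 — total variance = trace(Sigma) = Σ λ_i = 54 + 16 = 70.

Step 2 — fraction explained by component i = λ_i / Σ λ:
  PC1: 54/70 = 0.7714
  PC2: 16/70 = 0.2286

Step 3 — cumulative fraction after k components = (λ_1 + ... + λ_k) / Σ λ:
  k = 1: 54/70 = 0.7714
  k = 2: (54 + 16)/70 = 70/70 = 1

Summary (fraction, with percent):

explained: PC1 0.7714 (77.14%), PC2 0.2286 (22.86%);  cumulative: 0.7714, 1


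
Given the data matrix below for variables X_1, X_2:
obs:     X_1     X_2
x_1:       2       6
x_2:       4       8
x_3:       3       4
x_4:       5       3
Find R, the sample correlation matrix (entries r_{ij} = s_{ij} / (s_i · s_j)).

Step 1 — column means:
  mean(X_1) = (2 + 4 + 3 + 5) / 4 = 14/4 = 3.5
  mean(X_2) = (6 + 8 + 4 + 3) / 4 = 21/4 = 5.25

Step 2 — sample variances and covariances s[i,j] = (1/(n-1)) · Σ_k (x_{k,i} - mean_i) · (x_{k,j} - mean_j), with n-1 = 3:
  s[X_1,X_1] = ((-1.5)·(-1.5) + (0.5)·(0.5) + (-0.5)·(-0.5) + (1.5)·(1.5)) / 3 = 5/3 = 1.6667
  s[X_1,X_2] = ((-1.5)·(0.75) + (0.5)·(2.75) + (-0.5)·(-1.25) + (1.5)·(-2.25)) / 3 = -2.5/3 = -0.8333
  s[X_2,X_2] = ((0.75)·(0.75) + (2.75)·(2.75) + (-1.25)·(-1.25) + (-2.25)·(-2.25)) / 3 = 14.75/3 = 4.9167
  Sample standard deviations s_i = √(s[i,i]):
  s(X_1) = √(1.6667) = 1.291
  s(X_2) = √(4.9167) = 2.2174

Step 3 — r_{ij} = s_{ij} / (s_i · s_j):
  r[X_1,X_1] = 1 (diagonal).
  r[X_1,X_2] = -0.8333 / (1.291 · 2.2174) = -0.8333 / 2.8626 = -0.2911
  r[X_2,X_2] = 1 (diagonal).

R is symmetric with unit diagonal. Assembling:

R = [[1, -0.2911],
 [-0.2911, 1]]
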